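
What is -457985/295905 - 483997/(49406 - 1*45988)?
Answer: -28956505003/202280658 ≈ -143.15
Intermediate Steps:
-457985/295905 - 483997/(49406 - 1*45988) = -457985*1/295905 - 483997/(49406 - 45988) = -91597/59181 - 483997/3418 = -28956505003/202280658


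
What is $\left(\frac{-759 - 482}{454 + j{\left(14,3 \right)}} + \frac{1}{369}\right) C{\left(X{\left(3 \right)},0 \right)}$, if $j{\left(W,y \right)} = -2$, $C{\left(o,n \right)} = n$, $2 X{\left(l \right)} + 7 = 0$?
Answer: $0$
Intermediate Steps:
$X{\left(l \right)} = - \frac{7}{2}$ ($X{\left(l \right)} = - \frac{7}{2} + \frac{1}{2} \cdot 0 = - \frac{7}{2} + 0 = - \frac{7}{2}$)
$\left(\frac{-759 - 482}{454 + j{\left(14,3 \right)}} + \frac{1}{369}\right) C{\left(X{\left(3 \right)},0 \right)} = \left(\frac{-759 - 482}{454 - 2} + \frac{1}{369}\right) 0 = \left(- \frac{1241}{452} + \frac{1}{369}\right) 0 = \left(- \frac{457477}{166788}\right) 0 = 0$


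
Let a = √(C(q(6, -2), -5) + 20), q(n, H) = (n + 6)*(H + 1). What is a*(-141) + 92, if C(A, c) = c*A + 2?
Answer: 92 - 141*√82 ≈ -1184.8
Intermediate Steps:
q(n, H) = (1 + H)*(6 + n) (q(n, H) = (6 + n)*(1 + H) = (1 + H)*(6 + n))
C(A, c) = 2 + A*c (C(A, c) = A*c + 2 = 2 + A*c)
a = √82 (a = √((2 + (6 + 6 + 6*(-2) - 2*6)*(-5)) + 20) = √((2 + (6 + 6 - 12 - 12)*(-5)) + 20) = √((2 - 12*(-5)) + 20) = √((2 + 60) + 20) = √(62 + 20) = √82 ≈ 9.0554)
a*(-141) + 92 = √82*(-141) + 92 = -141*√82 + 92 = 92 - 141*√82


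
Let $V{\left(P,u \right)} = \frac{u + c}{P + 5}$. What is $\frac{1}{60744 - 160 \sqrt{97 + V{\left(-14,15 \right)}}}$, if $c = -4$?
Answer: $\frac{68337}{4148304328} + \frac{15 \sqrt{862}}{1037076082} \approx 1.6898 \cdot 10^{-5}$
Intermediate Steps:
$V{\left(P,u \right)} = \frac{-4 + u}{5 + P}$ ($V{\left(P,u \right)} = \frac{u - 4}{P + 5} = \frac{-4 + u}{5 + P}$)
$\frac{1}{60744 - 160 \sqrt{97 + V{\left(-14,15 \right)}}} = \frac{1}{60744 - 160 \sqrt{97 + \frac{-4 + 15}{5 - 14}}} = \frac{1}{60744 - 160 \sqrt{97 + \frac{1}{-9} \cdot 11}} = \frac{1}{60744 - 160 \sqrt{97 - \frac{11}{9}}} = \frac{1}{60744 - 160 \sqrt{\frac{862}{9}}} = \frac{1}{60744 - 160 \frac{\sqrt{862}}{3}} = \frac{1}{60744 - \frac{160 \sqrt{862}}{3}}$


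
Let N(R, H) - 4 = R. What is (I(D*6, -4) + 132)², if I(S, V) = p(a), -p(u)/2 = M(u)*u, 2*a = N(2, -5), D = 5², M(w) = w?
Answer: 12996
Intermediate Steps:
D = 25
N(R, H) = 4 + R
a = 3 (a = (4 + 2)/2 = (½)*6 = 3)
p(u) = -2*u² (p(u) = -2*u*u = -2*u²)
I(S, V) = -18 (I(S, V) = -2*3² = -2*9 = -18)
(I(D*6, -4) + 132)² = (-18 + 132)² = 114² = 12996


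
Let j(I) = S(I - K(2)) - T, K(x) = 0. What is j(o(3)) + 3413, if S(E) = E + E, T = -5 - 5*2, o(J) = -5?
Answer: 3418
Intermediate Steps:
T = -15 (T = -5 - 10 = -15)
S(E) = 2*E
j(I) = 15 + 2*I (j(I) = 2*(I - 1*0) - 1*(-15) = 2*(I + 0) + 15 = 2*I + 15 = 15 + 2*I)
j(o(3)) + 3413 = (15 + 2*(-5)) + 3413 = (15 - 10) + 3413 = 5 + 3413 = 3418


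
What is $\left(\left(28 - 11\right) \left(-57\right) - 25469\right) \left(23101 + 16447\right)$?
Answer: $-1045570024$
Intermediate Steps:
$\left(\left(28 - 11\right) \left(-57\right) - 25469\right) \left(23101 + 16447\right) = \left(17 \left(-57\right) - 25469\right) 39548 = \left(-969 - 25469\right) 39548 = \left(-26438\right) 39548 = -1045570024$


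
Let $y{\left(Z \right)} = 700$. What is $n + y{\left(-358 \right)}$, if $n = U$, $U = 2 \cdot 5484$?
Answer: $11668$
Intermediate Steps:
$U = 10968$
$n = 10968$
$n + y{\left(-358 \right)} = 10968 + 700 = 11668$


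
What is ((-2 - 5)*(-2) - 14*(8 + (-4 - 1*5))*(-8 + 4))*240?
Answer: -10080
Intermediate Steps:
((-2 - 5)*(-2) - 14*(8 + (-4 - 1*5))*(-8 + 4))*240 = (-7*(-2) - 14*(8 + (-4 - 5))*(-4))*240 = (14 - 14*(8 - 9)*(-4))*240 = (14 - (-14)*(-4))*240 = (14 - 14*4)*240 = (14 - 56)*240 = -42*240 = -10080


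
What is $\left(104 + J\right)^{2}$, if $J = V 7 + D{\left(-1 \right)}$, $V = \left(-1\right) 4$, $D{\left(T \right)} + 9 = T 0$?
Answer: $4489$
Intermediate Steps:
$D{\left(T \right)} = -9$ ($D{\left(T \right)} = -9 + T 0 = -9 + 0 = -9$)
$V = -4$
$J = -37$ ($J = \left(-4\right) 7 - 9 = -28 - 9 = -37$)
$\left(104 + J\right)^{2} = \left(104 - 37\right)^{2} = 67^{2} = 4489$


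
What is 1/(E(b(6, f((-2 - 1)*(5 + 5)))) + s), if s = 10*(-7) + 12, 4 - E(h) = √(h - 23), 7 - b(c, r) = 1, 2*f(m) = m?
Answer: I/(√17 - 54*I) ≈ -0.018411 + 0.0014058*I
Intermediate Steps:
f(m) = m/2
b(c, r) = 6 (b(c, r) = 7 - 1*1 = 7 - 1 = 6)
E(h) = 4 - √(-23 + h) (E(h) = 4 - √(h - 23) = 4 - √(-23 + h))
s = -58 (s = -70 + 12 = -58)
1/(E(b(6, f((-2 - 1)*(5 + 5)))) + s) = 1/((4 - √(-23 + 6)) - 58) = 1/((4 - √(-17)) - 58) = 1/((4 - I*√17) - 58) = 1/(-54 - I*√17)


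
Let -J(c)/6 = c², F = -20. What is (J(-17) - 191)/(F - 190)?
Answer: 55/6 ≈ 9.1667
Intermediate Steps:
J(c) = -6*c²
(J(-17) - 191)/(F - 190) = (-6*(-17)² - 191)/(-20 - 190) = (-6*289 - 191)/(-210) = (-1734 - 191)*(-1/210) = -1925*(-1/210) = 55/6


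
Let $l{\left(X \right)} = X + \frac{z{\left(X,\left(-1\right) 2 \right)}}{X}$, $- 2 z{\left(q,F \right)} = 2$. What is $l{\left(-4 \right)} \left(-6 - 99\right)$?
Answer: $\frac{1575}{4} \approx 393.75$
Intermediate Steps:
$z{\left(q,F \right)} = -1$ ($z{\left(q,F \right)} = \left(- \frac{1}{2}\right) 2 = -1$)
$l{\left(X \right)} = X - \frac{1}{X}$
$l{\left(-4 \right)} \left(-6 - 99\right) = \left(-4 - \frac{1}{-4}\right) \left(-6 - 99\right) = \left(-4 - - \frac{1}{4}\right) \left(-105\right) = \left(-4 + \frac{1}{4}\right) \left(-105\right) = \left(- \frac{15}{4}\right) \left(-105\right) = \frac{1575}{4}$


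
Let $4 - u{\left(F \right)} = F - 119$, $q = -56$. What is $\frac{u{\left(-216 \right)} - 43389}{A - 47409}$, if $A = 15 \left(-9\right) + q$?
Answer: $\frac{123}{136} \approx 0.90441$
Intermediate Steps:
$u{\left(F \right)} = 123 - F$ ($u{\left(F \right)} = 4 - \left(F - 119\right) = 4 - \left(-119 + F\right) = 123 - F$)
$A = -191$ ($A = 15 \left(-9\right) - 56 = -135 - 56 = -191$)
$\frac{u{\left(-216 \right)} - 43389}{A - 47409} = \frac{\left(123 - -216\right) - 43389}{-191 - 47409} = \frac{\left(123 + 216\right) - 43389}{-47600} = \left(339 - 43389\right) \left(- \frac{1}{47600}\right) = \left(-43050\right) \left(- \frac{1}{47600}\right) = \frac{123}{136}$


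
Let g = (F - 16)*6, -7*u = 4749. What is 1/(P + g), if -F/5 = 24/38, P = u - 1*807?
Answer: -133/212850 ≈ -0.00062485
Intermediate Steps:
u = -4749/7 (u = -⅐*4749 = -4749/7 ≈ -678.43)
P = -10398/7 (P = -4749/7 - 1*807 = -4749/7 - 807 = -10398/7 ≈ -1485.4)
F = -60/19 (F = -120/38 = -5*12/19 = -60/19 ≈ -3.1579)
g = -2184/19 (g = (-60/19 - 16)*6 = -364/19*6 = -2184/19 ≈ -114.95)
1/(P + g) = 1/(-10398/7 - 2184/19) = 1/(-212850/133) = -133/212850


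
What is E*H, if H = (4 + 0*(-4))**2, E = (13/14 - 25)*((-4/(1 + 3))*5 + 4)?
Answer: 2696/7 ≈ 385.14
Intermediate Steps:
E = 337/14 (E = (13*(1/14) - 25)*((-4/4)*5 + 4) = (13/14 - 25)*(((1/4)*(-4))*5 + 4) = -337*(-1*5 + 4)/14 = -337*(-5 + 4)/14 = -337/14*(-1) = 337/14 ≈ 24.071)
H = 16 (H = (4 + 0)**2 = 4**2 = 16)
E*H = (337/14)*16 = 2696/7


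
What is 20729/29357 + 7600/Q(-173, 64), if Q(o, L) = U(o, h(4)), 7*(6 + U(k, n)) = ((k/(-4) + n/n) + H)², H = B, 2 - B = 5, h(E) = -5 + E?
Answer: 25539095537/779516421 ≈ 32.763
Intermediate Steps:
B = -3 (B = 2 - 1*5 = 2 - 5 = -3)
H = -3
U(k, n) = -6 + (-2 - k/4)²/7 (U(k, n) = -6 + ((k/(-4) + n/n) - 3)²/7 = -6 + ((k*(-¼) + 1) - 3)²/7 = -6 + ((-k/4 + 1) - 3)²/7 = -6 + ((1 - k/4) - 3)²/7 = -6 + (-2 - k/4)²/7)
Q(o, L) = -6 + (8 + o)²/112
20729/29357 + 7600/Q(-173, 64) = 20729/29357 + 7600/(-6 + (8 - 173)²/112) = 20729*(1/29357) + 7600/(-6 + (1/112)*(-165)²) = 20729/29357 + 7600/(-6 + (1/112)*27225) = 20729/29357 + 7600/(-6 + 27225/112) = 20729/29357 + 7600/(26553/112) = 20729/29357 + 7600*(112/26553) = 20729/29357 + 851200/26553 = 25539095537/779516421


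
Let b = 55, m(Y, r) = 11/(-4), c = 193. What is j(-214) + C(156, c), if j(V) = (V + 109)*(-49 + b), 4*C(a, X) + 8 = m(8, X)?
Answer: -10123/16 ≈ -632.69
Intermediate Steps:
m(Y, r) = -11/4 (m(Y, r) = 11*(-1/4) = -11/4)
C(a, X) = -43/16 (C(a, X) = -2 + (1/4)*(-11/4) = -2 - 11/16 = -43/16)
j(V) = 654 + 6*V (j(V) = (V + 109)*(-49 + 55) = (109 + V)*6 = 654 + 6*V)
j(-214) + C(156, c) = (654 + 6*(-214)) - 43/16 = (654 - 1284) - 43/16 = -630 - 43/16 = -10123/16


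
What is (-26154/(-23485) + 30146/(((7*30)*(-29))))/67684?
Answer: -1567717/27658322076 ≈ -5.6682e-5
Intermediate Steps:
(-26154/(-23485) + 30146/(((7*30)*(-29))))/67684 = (-26154*(-1/23485) + 30146/((210*(-29))))*(1/67684) = (26154/23485 + 30146/(-6090))*(1/67684) = (26154/23485 + 30146*(-1/6090))*(1/67684) = (26154/23485 - 15073/3045)*(1/67684) = -1567717/408639*1/67684 = -1567717/27658322076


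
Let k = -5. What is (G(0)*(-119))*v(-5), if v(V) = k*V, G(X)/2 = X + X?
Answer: 0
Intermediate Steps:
G(X) = 4*X (G(X) = 2*(X + X) = 2*(2*X) = 4*X)
v(V) = -5*V
(G(0)*(-119))*v(-5) = ((4*0)*(-119))*(-5*(-5)) = (0*(-119))*25 = 0*25 = 0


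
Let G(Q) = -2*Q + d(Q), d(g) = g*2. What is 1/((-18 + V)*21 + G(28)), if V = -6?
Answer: -1/504 ≈ -0.0019841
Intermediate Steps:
d(g) = 2*g
G(Q) = 0 (G(Q) = -2*Q + 2*Q = 0)
1/((-18 + V)*21 + G(28)) = 1/((-18 - 6)*21 + 0) = 1/(-24*21 + 0) = 1/(-504 + 0) = 1/(-504) = -1/504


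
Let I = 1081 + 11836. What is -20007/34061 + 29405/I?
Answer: 743133286/439965937 ≈ 1.6891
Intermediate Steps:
I = 12917
-20007/34061 + 29405/I = -20007/34061 + 29405/12917 = 743133286/439965937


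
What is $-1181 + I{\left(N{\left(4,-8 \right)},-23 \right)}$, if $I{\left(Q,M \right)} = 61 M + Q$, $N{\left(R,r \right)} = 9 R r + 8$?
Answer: $-2864$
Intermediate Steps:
$N{\left(R,r \right)} = 8 + 9 R r$ ($N{\left(R,r \right)} = 9 R r + 8 = 8 + 9 R r$)
$I{\left(Q,M \right)} = Q + 61 M$
$-1181 + I{\left(N{\left(4,-8 \right)},-23 \right)} = -1181 + \left(\left(8 + 9 \cdot 4 \left(-8\right)\right) + 61 \left(-23\right)\right) = -1181 + \left(\left(8 - 288\right) - 1403\right) = -1181 - 1683 = -2864$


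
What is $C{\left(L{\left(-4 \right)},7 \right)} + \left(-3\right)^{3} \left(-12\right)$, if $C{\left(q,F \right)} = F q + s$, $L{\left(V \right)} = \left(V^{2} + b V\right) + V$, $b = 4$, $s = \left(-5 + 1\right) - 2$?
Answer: $290$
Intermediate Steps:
$s = -6$ ($s = -4 - 2 = -6$)
$L{\left(V \right)} = V^{2} + 5 V$ ($L{\left(V \right)} = \left(V^{2} + 4 V\right) + V = V^{2} + 5 V$)
$C{\left(q,F \right)} = -6 + F q$ ($C{\left(q,F \right)} = F q - 6 = -6 + F q$)
$C{\left(L{\left(-4 \right)},7 \right)} + \left(-3\right)^{3} \left(-12\right) = \left(-6 + 7 \left(- 4 \left(5 - 4\right)\right)\right) + \left(-3\right)^{3} \left(-12\right) = \left(-6 + 7 \left(\left(-4\right) 1\right)\right) - -324 = \left(-6 + 7 \left(-4\right)\right) + 324 = \left(-6 - 28\right) + 324 = -34 + 324 = 290$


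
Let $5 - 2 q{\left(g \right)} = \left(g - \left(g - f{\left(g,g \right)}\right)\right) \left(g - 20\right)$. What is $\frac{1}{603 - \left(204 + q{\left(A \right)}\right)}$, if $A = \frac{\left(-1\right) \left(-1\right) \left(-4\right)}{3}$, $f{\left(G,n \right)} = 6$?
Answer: $\frac{2}{665} \approx 0.0030075$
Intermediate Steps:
$A = - \frac{4}{3}$ ($A = 1 \left(-4\right) \frac{1}{3} = \left(-4\right) \frac{1}{3} = - \frac{4}{3} \approx -1.3333$)
$q{\left(g \right)} = \frac{125}{2} - 3 g$ ($q{\left(g \right)} = \frac{5}{2} - \frac{\left(g - \left(-6 + g\right)\right) \left(g - 20\right)}{2} = \frac{5}{2} - \frac{6 \left(-20 + g\right)}{2} = \frac{5}{2} - \frac{-120 + 6 g}{2} = \frac{5}{2} - \left(-60 + 3 g\right) = \frac{125}{2} - 3 g$)
$\frac{1}{603 - \left(204 + q{\left(A \right)}\right)} = \frac{1}{603 - \left(\frac{533}{2} + 4\right)} = \frac{1}{603 - \frac{541}{2}} = \frac{1}{\frac{665}{2}} = \frac{2}{665}$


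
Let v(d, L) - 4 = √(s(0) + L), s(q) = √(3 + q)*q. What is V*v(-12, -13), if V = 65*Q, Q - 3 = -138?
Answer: -35100 - 8775*I*√13 ≈ -35100.0 - 31639.0*I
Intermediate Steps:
Q = -135 (Q = 3 - 138 = -135)
s(q) = q*√(3 + q)
v(d, L) = 4 + √L (v(d, L) = 4 + √(0*√(3 + 0) + L) = 4 + √(0*√3 + L) = 4 + √(0 + L) = 4 + √L)
V = -8775 (V = 65*(-135) = -8775)
V*v(-12, -13) = -8775*(4 + √(-13)) = -8775*(4 + I*√13) = -35100 - 8775*I*√13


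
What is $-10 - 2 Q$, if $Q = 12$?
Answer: $-34$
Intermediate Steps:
$-10 - 2 Q = -10 - 24 = -34$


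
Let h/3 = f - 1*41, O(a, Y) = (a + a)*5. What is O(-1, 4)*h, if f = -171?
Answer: 6360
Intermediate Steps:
O(a, Y) = 10*a (O(a, Y) = (2*a)*5 = 10*a)
h = -636 (h = 3*(-171 - 1*41) = 3*(-171 - 41) = 3*(-212) = -636)
O(-1, 4)*h = (10*(-1))*(-636) = -10*(-636) = 6360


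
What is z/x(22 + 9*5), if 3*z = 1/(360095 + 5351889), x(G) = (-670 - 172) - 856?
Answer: -1/29096846496 ≈ -3.4368e-11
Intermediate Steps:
x(G) = -1698 (x(G) = -842 - 856 = -1698)
z = 1/17135952 (z = 1/(3*(360095 + 5351889)) = (⅓)/5711984 = (⅓)*(1/5711984) = 1/17135952 ≈ 5.8357e-8)
z/x(22 + 9*5) = (1/17135952)/(-1698) = (1/17135952)*(-1/1698) = -1/29096846496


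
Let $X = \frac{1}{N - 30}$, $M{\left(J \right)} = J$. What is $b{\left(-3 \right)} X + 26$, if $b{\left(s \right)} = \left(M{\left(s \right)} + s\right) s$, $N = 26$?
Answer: $\frac{43}{2} \approx 21.5$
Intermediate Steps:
$b{\left(s \right)} = 2 s^{2}$ ($b{\left(s \right)} = \left(s + s\right) s = 2 s s = 2 s^{2}$)
$X = - \frac{1}{4}$ ($X = \frac{1}{26 - 30} = \frac{1}{-4} = - \frac{1}{4} \approx -0.25$)
$b{\left(-3 \right)} X + 26 = 2 \left(-3\right)^{2} \left(- \frac{1}{4}\right) + 26 = 2 \cdot 9 \left(- \frac{1}{4}\right) + 26 = 18 \left(- \frac{1}{4}\right) + 26 = - \frac{9}{2} + 26 = \frac{43}{2}$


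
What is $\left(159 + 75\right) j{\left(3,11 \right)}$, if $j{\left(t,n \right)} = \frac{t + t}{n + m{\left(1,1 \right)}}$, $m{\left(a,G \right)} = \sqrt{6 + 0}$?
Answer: $\frac{15444}{115} - \frac{1404 \sqrt{6}}{115} \approx 104.39$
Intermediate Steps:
$m{\left(a,G \right)} = \sqrt{6}$
$j{\left(t,n \right)} = \frac{2 t}{n + \sqrt{6}}$ ($j{\left(t,n \right)} = \frac{t + t}{n + \sqrt{6}} = \frac{2 t}{n + \sqrt{6}}$)
$\left(159 + 75\right) j{\left(3,11 \right)} = \left(159 + 75\right) 2 \cdot 3 \frac{1}{11 + \sqrt{6}} = 234 \frac{6}{11 + \sqrt{6}} = \frac{1404}{11 + \sqrt{6}}$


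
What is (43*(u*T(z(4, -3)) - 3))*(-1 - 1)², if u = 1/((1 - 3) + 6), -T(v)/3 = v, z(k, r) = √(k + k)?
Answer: -516 - 258*√2 ≈ -880.87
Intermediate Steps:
z(k, r) = √2*√k (z(k, r) = √(2*k) = √2*√k)
T(v) = -3*v
u = ¼ (u = 1/(-2 + 6) = 1/4 = ¼ ≈ 0.25000)
(43*(u*T(z(4, -3)) - 3))*(-1 - 1)² = (43*((-3*√2*√4)/4 - 3))*(-1 - 1)² = (43*((-3*√2*2)/4 - 3))*(-2)² = (43*((-6*√2)/4 - 3))*4 = (43*(-3*√2/2 - 3))*4 = (43*(-3 - 3*√2/2))*4 = (-129 - 129*√2/2)*4 = -516 - 258*√2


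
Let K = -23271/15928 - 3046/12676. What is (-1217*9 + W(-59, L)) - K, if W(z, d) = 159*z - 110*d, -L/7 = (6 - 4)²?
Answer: -870824130357/50475832 ≈ -17252.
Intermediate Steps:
L = -28 (L = -7*(6 - 4)² = -7*2² = -7*4 = -28)
W(z, d) = -110*d + 159*z
K = -85874971/50475832 (K = -23271*1/15928 - 3046*1/12676 = -23271/15928 - 1523/6338 = -85874971/50475832 ≈ -1.7013)
(-1217*9 + W(-59, L)) - K = (-1217*9 + (-110*(-28) + 159*(-59))) - 1*(-85874971/50475832) = (-10953 + (3080 - 9381)) + 85874971/50475832 = (-10953 - 6301) + 85874971/50475832 = -17254 + 85874971/50475832 = -870824130357/50475832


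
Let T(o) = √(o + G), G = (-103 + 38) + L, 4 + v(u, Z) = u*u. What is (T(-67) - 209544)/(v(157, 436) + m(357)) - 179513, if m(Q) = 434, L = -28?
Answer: -4502216071/25079 + 4*I*√10/25079 ≈ -1.7952e+5 + 0.00050437*I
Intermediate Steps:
v(u, Z) = -4 + u² (v(u, Z) = -4 + u*u = -4 + u²)
G = -93 (G = (-103 + 38) - 28 = -65 - 28 = -93)
T(o) = √(-93 + o) (T(o) = √(o - 93) = √(-93 + o))
(T(-67) - 209544)/(v(157, 436) + m(357)) - 179513 = (√(-93 - 67) - 209544)/((-4 + 157²) + 434) - 179513 = (√(-160) - 209544)/((-4 + 24649) + 434) - 179513 = (4*I*√10 - 209544)/(24645 + 434) - 179513 = (-209544 + 4*I*√10)/25079 - 179513 = (-209544 + 4*I*√10)*(1/25079) - 179513 = (-209544/25079 + 4*I*√10/25079) - 179513 = -4502216071/25079 + 4*I*√10/25079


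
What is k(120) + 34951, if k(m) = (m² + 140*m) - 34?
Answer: 66117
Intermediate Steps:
k(m) = -34 + m² + 140*m
k(120) + 34951 = (-34 + 120² + 140*120) + 34951 = (-34 + 14400 + 16800) + 34951 = 31166 + 34951 = 66117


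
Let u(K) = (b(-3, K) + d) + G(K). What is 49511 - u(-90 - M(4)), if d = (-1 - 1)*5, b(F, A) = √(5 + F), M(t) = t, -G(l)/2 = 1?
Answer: 49523 - √2 ≈ 49522.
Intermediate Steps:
G(l) = -2 (G(l) = -2*1 = -2)
d = -10 (d = -2*5 = -10)
u(K) = -12 + √2 (u(K) = (√(5 - 3) - 10) - 2 = (√2 - 10) - 2 = (-10 + √2) - 2 = -12 + √2)
49511 - u(-90 - M(4)) = 49511 - (-12 + √2) = 49511 + (12 - √2) = 49523 - √2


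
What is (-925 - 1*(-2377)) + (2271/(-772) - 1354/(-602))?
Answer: 337243217/232372 ≈ 1451.3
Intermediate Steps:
(-925 - 1*(-2377)) + (2271/(-772) - 1354/(-602)) = (-925 + 2377) + (2271*(-1/772) - 1354*(-1/602)) = 1452 + (-2271/772 + 677/301) = 1452 - 160927/232372 = 337243217/232372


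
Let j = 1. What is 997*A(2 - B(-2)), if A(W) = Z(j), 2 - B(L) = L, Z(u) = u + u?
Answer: 1994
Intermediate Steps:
Z(u) = 2*u
B(L) = 2 - L
A(W) = 2 (A(W) = 2*1 = 2)
997*A(2 - B(-2)) = 997*2 = 1994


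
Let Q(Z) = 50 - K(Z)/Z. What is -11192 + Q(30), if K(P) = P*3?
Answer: -11145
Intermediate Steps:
K(P) = 3*P
Q(Z) = 47 (Q(Z) = 50 - 3*Z/Z = 50 - 1*3 = 50 - 3 = 47)
-11192 + Q(30) = -11192 + 47 = -11145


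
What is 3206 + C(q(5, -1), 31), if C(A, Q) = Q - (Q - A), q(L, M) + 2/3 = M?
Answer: 9613/3 ≈ 3204.3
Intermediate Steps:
q(L, M) = -2/3 + M
C(A, Q) = A (C(A, Q) = Q + (A - Q) = A)
3206 + C(q(5, -1), 31) = 3206 + (-2/3 - 1) = 3206 - 5/3 = 9613/3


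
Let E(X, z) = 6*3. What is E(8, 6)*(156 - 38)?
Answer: 2124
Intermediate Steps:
E(X, z) = 18
E(8, 6)*(156 - 38) = 18*(156 - 38) = 18*118 = 2124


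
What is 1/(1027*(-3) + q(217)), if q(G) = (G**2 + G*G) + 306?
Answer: 1/91403 ≈ 1.0941e-5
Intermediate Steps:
q(G) = 306 + 2*G**2 (q(G) = (G**2 + G**2) + 306 = 2*G**2 + 306 = 306 + 2*G**2)
1/(1027*(-3) + q(217)) = 1/(1027*(-3) + (306 + 2*217**2)) = 1/(-3081 + (306 + 2*47089)) = 1/(-3081 + (306 + 94178)) = 1/(-3081 + 94484) = 1/91403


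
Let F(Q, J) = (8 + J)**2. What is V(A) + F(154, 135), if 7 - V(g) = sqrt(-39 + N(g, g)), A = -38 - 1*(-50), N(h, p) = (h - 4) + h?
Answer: 20456 - I*sqrt(19) ≈ 20456.0 - 4.3589*I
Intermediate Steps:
N(h, p) = -4 + 2*h (N(h, p) = (-4 + h) + h = -4 + 2*h)
A = 12 (A = -38 + 50 = 12)
V(g) = 7 - sqrt(-43 + 2*g) (V(g) = 7 - sqrt(-39 + (-4 + 2*g)) = 7 - sqrt(-43 + 2*g))
V(A) + F(154, 135) = (7 - sqrt(-43 + 2*12)) + (8 + 135)**2 = (7 - sqrt(-43 + 24)) + 143**2 = (7 - sqrt(-19)) + 20449 = (7 - I*sqrt(19)) + 20449 = 20456 - I*sqrt(19)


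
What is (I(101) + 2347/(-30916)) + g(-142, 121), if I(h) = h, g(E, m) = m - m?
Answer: 3120169/30916 ≈ 100.92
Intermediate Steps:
g(E, m) = 0
(I(101) + 2347/(-30916)) + g(-142, 121) = (101 + 2347/(-30916)) + 0 = (101 + 2347*(-1/30916)) + 0 = (101 - 2347/30916) + 0 = 3120169/30916 + 0 = 3120169/30916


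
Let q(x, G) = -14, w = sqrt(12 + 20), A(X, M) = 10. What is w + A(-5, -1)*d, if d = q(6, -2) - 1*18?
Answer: -320 + 4*sqrt(2) ≈ -314.34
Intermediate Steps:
w = 4*sqrt(2) (w = sqrt(32) = 4*sqrt(2) ≈ 5.6569)
d = -32 (d = -14 - 1*18 = -14 - 18 = -32)
w + A(-5, -1)*d = 4*sqrt(2) + 10*(-32) = 4*sqrt(2) - 320 = -320 + 4*sqrt(2)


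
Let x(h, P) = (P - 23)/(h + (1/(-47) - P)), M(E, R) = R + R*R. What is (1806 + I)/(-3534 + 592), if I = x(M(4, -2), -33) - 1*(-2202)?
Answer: -823315/604581 ≈ -1.3618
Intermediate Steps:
M(E, R) = R + R**2
x(h, P) = (-23 + P)/(-1/47 + h - P) (x(h, P) = (-23 + P)/(h + (-1/47 - P)) = (-23 + P)/(-1/47 + h - P))
I = 904364/411 (I = 47*(23 - 1*(-33))/(1 - (-94)*(1 - 2) + 47*(-33)) - 1*(-2202) = 47*(23 + 33)/(1 - (-94)*(-1) - 1551) + 2202 = 47*56/(1 - 47*2 - 1551) + 2202 = 47*56/(1 - 94 - 1551) + 2202 = 47*56/(-1644) + 2202 = 47*(-1/1644)*56 + 2202 = -658/411 + 2202 = 904364/411 ≈ 2200.4)
(1806 + I)/(-3534 + 592) = (1806 + 904364/411)/(-3534 + 592) = (1646630/411)/(-2942) = (1646630/411)*(-1/2942) = -823315/604581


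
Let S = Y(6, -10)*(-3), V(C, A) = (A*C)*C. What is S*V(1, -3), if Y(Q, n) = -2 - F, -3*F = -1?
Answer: -21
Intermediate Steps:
F = 1/3 (F = -1/3*(-1) = 1/3 ≈ 0.33333)
V(C, A) = A*C**2
Y(Q, n) = -7/3 (Y(Q, n) = -2 - 1*1/3 = -2 - 1/3 = -7/3)
S = 7 (S = -7/3*(-3) = 7)
S*V(1, -3) = 7*(-3*1**2) = 7*(-3*1) = 7*(-3) = -21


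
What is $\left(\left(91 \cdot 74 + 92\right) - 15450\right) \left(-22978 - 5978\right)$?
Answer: $249716544$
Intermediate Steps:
$\left(\left(91 \cdot 74 + 92\right) - 15450\right) \left(-22978 - 5978\right) = \left(\left(6734 + 92\right) - 15450\right) \left(-22978 - 5978\right) = \left(6826 - 15450\right) \left(-28956\right) = \left(-8624\right) \left(-28956\right) = 249716544$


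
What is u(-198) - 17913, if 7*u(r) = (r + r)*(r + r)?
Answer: 31425/7 ≈ 4489.3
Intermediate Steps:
u(r) = 4*r²/7 (u(r) = ((r + r)*(r + r))/7 = ((2*r)*(2*r))/7 = (4*r²)/7 = 4*r²/7)
u(-198) - 17913 = (4/7)*(-198)² - 17913 = (4/7)*39204 - 17913 = 156816/7 - 17913 = 31425/7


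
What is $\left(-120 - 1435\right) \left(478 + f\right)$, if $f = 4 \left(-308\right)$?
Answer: $1172470$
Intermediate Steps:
$f = -1232$
$\left(-120 - 1435\right) \left(478 + f\right) = \left(-120 - 1435\right) \left(478 - 1232\right) = \left(-1555\right) \left(-754\right) = 1172470$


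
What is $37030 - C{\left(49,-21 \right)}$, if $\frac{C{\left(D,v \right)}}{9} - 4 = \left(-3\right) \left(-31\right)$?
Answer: $36157$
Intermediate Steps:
$C{\left(D,v \right)} = 873$ ($C{\left(D,v \right)} = 36 + 9 \left(\left(-3\right) \left(-31\right)\right) = 36 + 9 \cdot 93 = 36 + 837 = 873$)
$37030 - C{\left(49,-21 \right)} = 37030 - 873 = 36157$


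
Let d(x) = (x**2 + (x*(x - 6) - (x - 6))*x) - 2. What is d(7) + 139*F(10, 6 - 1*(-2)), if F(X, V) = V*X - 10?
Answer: 9819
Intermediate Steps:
d(x) = -2 + x**2 + x*(6 - x + x*(-6 + x)) (d(x) = (x**2 + (x*(-6 + x) - (-6 + x))*x) - 2 = (x**2 + (x*(-6 + x) + (6 - x))*x) - 2 = (x**2 + (6 - x + x*(-6 + x))*x) - 2 = (x**2 + x*(6 - x + x*(-6 + x))) - 2 = -2 + x**2 + x*(6 - x + x*(-6 + x)))
F(X, V) = -10 + V*X
d(7) + 139*F(10, 6 - 1*(-2)) = (-2 + 7**3 - 6*7**2 + 6*7) + 139*(-10 + (6 - 1*(-2))*10) = (-2 + 343 - 6*49 + 42) + 139*(-10 + (6 + 2)*10) = (-2 + 343 - 294 + 42) + 139*(-10 + 8*10) = 89 + 139*(-10 + 80) = 89 + 139*70 = 89 + 9730 = 9819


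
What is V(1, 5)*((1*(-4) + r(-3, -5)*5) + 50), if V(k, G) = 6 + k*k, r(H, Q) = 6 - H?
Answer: 637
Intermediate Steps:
V(k, G) = 6 + k**2
V(1, 5)*((1*(-4) + r(-3, -5)*5) + 50) = (6 + 1**2)*((1*(-4) + (6 - 1*(-3))*5) + 50) = (6 + 1)*((-4 + (6 + 3)*5) + 50) = 7*((-4 + 9*5) + 50) = 7*((-4 + 45) + 50) = 7*(41 + 50) = 7*91 = 637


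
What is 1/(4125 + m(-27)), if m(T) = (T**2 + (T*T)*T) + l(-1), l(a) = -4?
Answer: -1/14833 ≈ -6.7417e-5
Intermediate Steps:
m(T) = -4 + T**2 + T**3 (m(T) = (T**2 + (T*T)*T) - 4 = (T**2 + T**2*T) - 4 = (T**2 + T**3) - 4 = -4 + T**2 + T**3)
1/(4125 + m(-27)) = 1/(4125 + (-4 + (-27)**2 + (-27)**3)) = 1/(4125 + (-4 + 729 - 19683)) = 1/(4125 - 18958) = 1/(-14833) = -1/14833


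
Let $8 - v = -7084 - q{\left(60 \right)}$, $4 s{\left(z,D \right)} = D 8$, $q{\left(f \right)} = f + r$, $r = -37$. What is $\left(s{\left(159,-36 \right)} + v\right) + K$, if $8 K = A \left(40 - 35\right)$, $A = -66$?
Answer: $\frac{28007}{4} \approx 7001.8$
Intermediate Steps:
$q{\left(f \right)} = -37 + f$ ($q{\left(f \right)} = f - 37 = -37 + f$)
$s{\left(z,D \right)} = 2 D$ ($s{\left(z,D \right)} = \frac{D 8}{4} = \frac{8 D}{4} = 2 D$)
$K = - \frac{165}{4}$ ($K = \frac{\left(-66\right) \left(40 - 35\right)}{8} = \frac{\left(-66\right) 5}{8} = \frac{1}{8} \left(-330\right) = - \frac{165}{4} \approx -41.25$)
$v = 7115$ ($v = 8 - \left(-7084 - \left(-37 + 60\right)\right) = 8 - \left(-7084 - 23\right) = 8 - -7107 = 8 + 7107 = 7115$)
$\left(s{\left(159,-36 \right)} + v\right) + K = \left(2 \left(-36\right) + 7115\right) - \frac{165}{4} = \left(-72 + 7115\right) - \frac{165}{4} = 7043 - \frac{165}{4} = \frac{28007}{4}$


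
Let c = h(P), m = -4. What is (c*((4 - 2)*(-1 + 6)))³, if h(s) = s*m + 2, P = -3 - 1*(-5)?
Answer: -216000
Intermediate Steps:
P = 2 (P = -3 + 5 = 2)
h(s) = 2 - 4*s (h(s) = s*(-4) + 2 = -4*s + 2 = 2 - 4*s)
c = -6 (c = 2 - 4*2 = 2 - 8 = -6)
(c*((4 - 2)*(-1 + 6)))³ = (-6*(4 - 2)*(-1 + 6))³ = (-12*5)³ = (-6*10)³ = (-60)³ = -216000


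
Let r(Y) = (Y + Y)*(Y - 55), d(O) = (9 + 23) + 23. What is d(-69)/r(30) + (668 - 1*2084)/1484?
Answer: -110281/111300 ≈ -0.99084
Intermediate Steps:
d(O) = 55 (d(O) = 32 + 23 = 55)
r(Y) = 2*Y*(-55 + Y) (r(Y) = (2*Y)*(-55 + Y) = 2*Y*(-55 + Y))
d(-69)/r(30) + (668 - 1*2084)/1484 = 55/((2*30*(-55 + 30))) + (668 - 1*2084)/1484 = 55/((2*30*(-25))) + (668 - 2084)*(1/1484) = 55/(-1500) - 1416*1/1484 = 55*(-1/1500) - 354/371 = -11/300 - 354/371 = -110281/111300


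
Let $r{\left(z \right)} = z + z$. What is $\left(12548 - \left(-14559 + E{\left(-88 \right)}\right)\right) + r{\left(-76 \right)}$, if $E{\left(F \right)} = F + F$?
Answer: $27131$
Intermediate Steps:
$E{\left(F \right)} = 2 F$
$r{\left(z \right)} = 2 z$
$\left(12548 - \left(-14559 + E{\left(-88 \right)}\right)\right) + r{\left(-76 \right)} = \left(12548 + \left(14559 - 2 \left(-88\right)\right)\right) + 2 \left(-76\right) = \left(12548 + \left(14559 - -176\right)\right) - 152 = \left(12548 + \left(14559 + 176\right)\right) - 152 = \left(12548 + 14735\right) - 152 = 27283 - 152 = 27131$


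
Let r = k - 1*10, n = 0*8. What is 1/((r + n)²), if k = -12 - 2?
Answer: 1/576 ≈ 0.0017361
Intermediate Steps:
k = -14
n = 0
r = -24 (r = -14 - 1*10 = -14 - 10 = -24)
1/((r + n)²) = 1/((-24 + 0)²) = 1/((-24)²) = 1/576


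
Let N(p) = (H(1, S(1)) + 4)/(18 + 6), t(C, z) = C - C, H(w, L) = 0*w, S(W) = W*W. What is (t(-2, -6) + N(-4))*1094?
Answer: 547/3 ≈ 182.33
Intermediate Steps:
S(W) = W²
H(w, L) = 0
t(C, z) = 0
N(p) = ⅙ (N(p) = (0 + 4)/(18 + 6) = 4/24 = 4*(1/24) = ⅙)
(t(-2, -6) + N(-4))*1094 = (0 + ⅙)*1094 = (⅙)*1094 = 547/3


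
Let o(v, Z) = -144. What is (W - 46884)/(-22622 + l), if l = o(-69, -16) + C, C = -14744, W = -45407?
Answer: 92291/37510 ≈ 2.4604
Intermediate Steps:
l = -14888 (l = -144 - 14744 = -14888)
(W - 46884)/(-22622 + l) = (-45407 - 46884)/(-22622 - 14888) = -92291/(-37510) = -92291*(-1/37510) = 92291/37510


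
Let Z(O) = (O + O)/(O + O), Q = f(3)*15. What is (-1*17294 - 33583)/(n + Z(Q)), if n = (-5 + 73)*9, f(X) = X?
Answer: -50877/613 ≈ -82.997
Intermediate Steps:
Q = 45 (Q = 3*15 = 45)
n = 612 (n = 68*9 = 612)
Z(O) = 1 (Z(O) = (2*O)/((2*O)) = (2*O)*(1/(2*O)) = 1)
(-1*17294 - 33583)/(n + Z(Q)) = (-1*17294 - 33583)/(612 + 1) = (-17294 - 33583)/613 = -50877*1/613 = -50877/613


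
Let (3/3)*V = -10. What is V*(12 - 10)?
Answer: -20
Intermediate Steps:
V = -10
V*(12 - 10) = -10*(12 - 10) = -10*2 = -20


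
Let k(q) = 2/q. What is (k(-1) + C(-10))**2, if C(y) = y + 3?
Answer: 81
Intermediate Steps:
C(y) = 3 + y
(k(-1) + C(-10))**2 = (2/(-1) + (3 - 10))**2 = (2*(-1) - 7)**2 = (-2 - 7)**2 = (-9)**2 = 81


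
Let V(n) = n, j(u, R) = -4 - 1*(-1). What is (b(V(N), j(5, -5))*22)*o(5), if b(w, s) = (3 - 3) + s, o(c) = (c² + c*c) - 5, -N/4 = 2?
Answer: -2970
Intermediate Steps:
N = -8 (N = -4*2 = -8)
j(u, R) = -3 (j(u, R) = -4 + 1 = -3)
o(c) = -5 + 2*c² (o(c) = (c² + c²) - 5 = 2*c² - 5 = -5 + 2*c²)
b(w, s) = s (b(w, s) = 0 + s = s)
(b(V(N), j(5, -5))*22)*o(5) = (-3*22)*(-5 + 2*5²) = -66*(-5 + 2*25) = -66*(-5 + 50) = -66*45 = -2970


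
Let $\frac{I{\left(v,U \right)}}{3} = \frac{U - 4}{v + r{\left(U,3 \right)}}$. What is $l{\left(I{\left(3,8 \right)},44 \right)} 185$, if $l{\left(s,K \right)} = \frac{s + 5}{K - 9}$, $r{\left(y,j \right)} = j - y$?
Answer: $- \frac{37}{7} \approx -5.2857$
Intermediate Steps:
$I{\left(v,U \right)} = \frac{3 \left(-4 + U\right)}{3 + v - U}$ ($I{\left(v,U \right)} = 3 \frac{U - 4}{v - \left(-3 + U\right)} = 3 \frac{-4 + U}{3 + v - U} = \frac{3 \left(-4 + U\right)}{3 + v - U}$)
$l{\left(s,K \right)} = \frac{5 + s}{-9 + K}$
$l{\left(I{\left(3,8 \right)},44 \right)} 185 = \frac{5 + \frac{3 \left(-4 + 8\right)}{3 + 3 - 8}}{-9 + 44} \cdot 185 = \frac{5 + 3 \frac{1}{3 + 3 - 8} \cdot 4}{35} \cdot 185 = \frac{5 + 3 \frac{1}{-2} \cdot 4}{35} \cdot 185 = \frac{5 + 3 \left(- \frac{1}{2}\right) 4}{35} \cdot 185 = \frac{5 - 6}{35} \cdot 185 = \frac{1}{35} \left(-1\right) 185 = \left(- \frac{1}{35}\right) 185 = - \frac{37}{7}$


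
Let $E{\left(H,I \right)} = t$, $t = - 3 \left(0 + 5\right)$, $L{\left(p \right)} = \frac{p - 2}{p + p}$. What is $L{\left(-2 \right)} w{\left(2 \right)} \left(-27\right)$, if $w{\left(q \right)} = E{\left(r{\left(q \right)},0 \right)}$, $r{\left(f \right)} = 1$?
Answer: $405$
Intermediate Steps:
$L{\left(p \right)} = \frac{-2 + p}{2 p}$
$t = -15$ ($t = \left(-3\right) 5 = -15$)
$E{\left(H,I \right)} = -15$
$w{\left(q \right)} = -15$
$L{\left(-2 \right)} w{\left(2 \right)} \left(-27\right) = \frac{-2 - 2}{2 \left(-2\right)} \left(-15\right) \left(-27\right) = \frac{1}{2} \left(- \frac{1}{2}\right) \left(-4\right) \left(-15\right) \left(-27\right) = 1 \left(-15\right) \left(-27\right) = \left(-15\right) \left(-27\right) = 405$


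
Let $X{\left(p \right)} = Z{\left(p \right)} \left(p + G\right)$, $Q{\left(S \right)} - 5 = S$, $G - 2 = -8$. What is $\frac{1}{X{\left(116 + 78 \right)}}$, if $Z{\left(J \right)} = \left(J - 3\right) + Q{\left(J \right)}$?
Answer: $\frac{1}{73320} \approx 1.3639 \cdot 10^{-5}$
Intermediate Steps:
$G = -6$ ($G = 2 - 8 = -6$)
$Q{\left(S \right)} = 5 + S$
$Z{\left(J \right)} = 2 + 2 J$ ($Z{\left(J \right)} = \left(J - 3\right) + \left(5 + J\right) = \left(-3 + J\right) + \left(5 + J\right) = 2 + 2 J$)
$X{\left(p \right)} = \left(-6 + p\right) \left(2 + 2 p\right)$ ($X{\left(p \right)} = \left(2 + 2 p\right) \left(p - 6\right) = \left(2 + 2 p\right) \left(-6 + p\right) = \left(-6 + p\right) \left(2 + 2 p\right)$)
$\frac{1}{X{\left(116 + 78 \right)}} = \frac{1}{2 \left(1 + \left(116 + 78\right)\right) \left(-6 + \left(116 + 78\right)\right)} = \frac{1}{2 \left(1 + 194\right) \left(-6 + 194\right)} = \frac{1}{2 \cdot 195 \cdot 188} = \frac{1}{73320}$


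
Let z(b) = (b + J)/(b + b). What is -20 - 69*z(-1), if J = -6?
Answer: -523/2 ≈ -261.50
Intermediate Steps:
z(b) = (-6 + b)/(2*b) (z(b) = (b - 6)/(b + b) = (-6 + b)/((2*b)) = (-6 + b)*(1/(2*b)) = (-6 + b)/(2*b))
-20 - 69*z(-1) = -20 - 69*(-6 - 1)/(2*(-1)) = -20 - 69*(-1)*(-7)/2 = -20 - 69*7/2 = -20 - 483/2 = -523/2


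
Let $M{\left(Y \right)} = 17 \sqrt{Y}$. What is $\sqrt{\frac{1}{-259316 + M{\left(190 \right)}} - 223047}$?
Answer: $\frac{\sqrt{-57839655853 + 3791799 \sqrt{190}}}{\sqrt{259316 - 17 \sqrt{190}}} \approx 472.28 i$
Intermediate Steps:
$\sqrt{\frac{1}{-259316 + M{\left(190 \right)}} - 223047} = \sqrt{\frac{1}{-259316 + 17 \sqrt{190}} - 223047} = \sqrt{-223047 + \frac{1}{-259316 + 17 \sqrt{190}}}$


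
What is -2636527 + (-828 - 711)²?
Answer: -268006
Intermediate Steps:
-2636527 + (-828 - 711)² = -2636527 + (-1539)² = -2636527 + 2368521 = -268006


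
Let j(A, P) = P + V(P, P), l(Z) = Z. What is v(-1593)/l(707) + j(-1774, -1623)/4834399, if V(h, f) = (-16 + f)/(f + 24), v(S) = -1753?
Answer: -13552881245119/5465254228707 ≈ -2.4798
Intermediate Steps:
V(h, f) = (-16 + f)/(24 + f)
j(A, P) = P + (-16 + P)/(24 + P)
v(-1593)/l(707) + j(-1774, -1623)/4834399 = -1753/707 + ((-16 - 1623 - 1623*(24 - 1623))/(24 - 1623))/4834399 = -1753*1/707 + ((-16 - 1623 - 1623*(-1599))/(-1599))*(1/4834399) = -1753/707 - (-16 - 1623 + 2595177)/1599*(1/4834399) = -1753/707 - 1/1599*2593538*(1/4834399) = -1753/707 - 2593538/1599*1/4834399 = -1753/707 - 2593538/7730204001 = -13552881245119/5465254228707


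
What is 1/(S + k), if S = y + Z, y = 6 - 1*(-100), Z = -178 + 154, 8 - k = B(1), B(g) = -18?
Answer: 1/108 ≈ 0.0092593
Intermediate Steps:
k = 26 (k = 8 - 1*(-18) = 8 + 18 = 26)
Z = -24
y = 106 (y = 6 + 100 = 106)
S = 82 (S = 106 - 24 = 82)
1/(S + k) = 1/(82 + 26) = 1/108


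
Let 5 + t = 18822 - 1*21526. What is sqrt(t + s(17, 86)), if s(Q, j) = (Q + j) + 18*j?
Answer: 23*I*sqrt(2) ≈ 32.527*I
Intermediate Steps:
s(Q, j) = Q + 19*j
t = -2709 (t = -5 + (18822 - 1*21526) = -5 + (18822 - 21526) = -5 - 2704 = -2709)
sqrt(t + s(17, 86)) = sqrt(-2709 + (17 + 19*86)) = sqrt(-2709 + (17 + 1634)) = sqrt(-2709 + 1651) = sqrt(-1058) = 23*I*sqrt(2)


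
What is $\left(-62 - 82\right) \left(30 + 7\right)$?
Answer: $-5328$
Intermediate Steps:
$\left(-62 - 82\right) \left(30 + 7\right) = \left(-144\right) 37 = -5328$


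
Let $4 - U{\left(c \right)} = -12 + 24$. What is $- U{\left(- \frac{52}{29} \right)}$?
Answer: $8$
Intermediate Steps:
$U{\left(c \right)} = -8$ ($U{\left(c \right)} = 4 - \left(-12 + 24\right) = 4 - 12 = -8$)
$- U{\left(- \frac{52}{29} \right)} = \left(-1\right) \left(-8\right) = 8$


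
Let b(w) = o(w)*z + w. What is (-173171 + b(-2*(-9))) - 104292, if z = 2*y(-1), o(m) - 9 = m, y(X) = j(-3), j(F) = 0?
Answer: -277445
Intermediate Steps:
y(X) = 0
o(m) = 9 + m
z = 0 (z = 2*0 = 0)
b(w) = w (b(w) = (9 + w)*0 + w = 0 + w = w)
(-173171 + b(-2*(-9))) - 104292 = (-173171 - 2*(-9)) - 104292 = (-173171 + 18) - 104292 = -173153 - 104292 = -277445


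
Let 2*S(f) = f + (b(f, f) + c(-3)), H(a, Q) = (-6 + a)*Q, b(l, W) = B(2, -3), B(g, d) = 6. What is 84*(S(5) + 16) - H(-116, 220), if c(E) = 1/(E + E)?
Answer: 28639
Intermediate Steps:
b(l, W) = 6
H(a, Q) = Q*(-6 + a)
c(E) = 1/(2*E)
S(f) = 35/12 + f/2 (S(f) = (f + (6 + (1/2)/(-3)))/2 = (f + (6 + (1/2)*(-1/3)))/2 = (f + (6 - 1/6))/2 = (f + 35/6)/2 = (35/6 + f)/2 = 35/12 + f/2)
84*(S(5) + 16) - H(-116, 220) = 84*((35/12 + (1/2)*5) + 16) - 220*(-6 - 116) = 84*((35/12 + 5/2) + 16) - 220*(-122) = 84*(65/12 + 16) - 1*(-26840) = 84*(257/12) + 26840 = 1799 + 26840 = 28639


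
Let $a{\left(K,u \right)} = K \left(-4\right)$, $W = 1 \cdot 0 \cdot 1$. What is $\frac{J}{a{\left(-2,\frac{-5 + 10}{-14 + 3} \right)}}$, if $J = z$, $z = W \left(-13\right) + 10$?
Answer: $\frac{5}{4} \approx 1.25$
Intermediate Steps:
$W = 0$ ($W = 0 \cdot 1 = 0$)
$a{\left(K,u \right)} = - 4 K$
$z = 10$ ($z = 0 \left(-13\right) + 10 = 0 + 10 = 10$)
$J = 10$
$\frac{J}{a{\left(-2,\frac{-5 + 10}{-14 + 3} \right)}} = \frac{10}{\left(-4\right) \left(-2\right)} = \frac{10}{8} = 10 \cdot \frac{1}{8} = \frac{5}{4}$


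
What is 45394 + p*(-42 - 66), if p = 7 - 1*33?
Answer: 48202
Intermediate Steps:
p = -26 (p = 7 - 33 = -26)
45394 + p*(-42 - 66) = 45394 - 26*(-42 - 66) = 45394 - 26*(-108) = 45394 + 2808 = 48202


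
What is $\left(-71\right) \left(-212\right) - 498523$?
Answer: $-483471$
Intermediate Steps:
$\left(-71\right) \left(-212\right) - 498523 = 15052 - 498523 = -483471$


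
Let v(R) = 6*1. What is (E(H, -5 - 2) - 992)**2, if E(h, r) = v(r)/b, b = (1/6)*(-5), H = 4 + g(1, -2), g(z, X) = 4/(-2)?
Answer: 24960016/25 ≈ 9.9840e+5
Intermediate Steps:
g(z, X) = -2 (g(z, X) = 4*(-1/2) = -2)
H = 2 (H = 4 - 2 = 2)
b = -5/6 (b = (1*(1/6))*(-5) = (1/6)*(-5) = -5/6 ≈ -0.83333)
v(R) = 6
E(h, r) = -36/5 (E(h, r) = 6/(-5/6) = 6*(-6/5) = -36/5)
(E(H, -5 - 2) - 992)**2 = (-36/5 - 992)**2 = (-4996/5)**2 = 24960016/25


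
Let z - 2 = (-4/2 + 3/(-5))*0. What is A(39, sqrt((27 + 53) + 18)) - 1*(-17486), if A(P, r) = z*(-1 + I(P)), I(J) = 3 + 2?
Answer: 17494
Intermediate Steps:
I(J) = 5
z = 2 (z = 2 + (-4/2 + 3/(-5))*0 = 2 + (-4*1/2 + 3*(-1/5))*0 = 2 + (-2 - 3/5)*0 = 2 - 13/5*0 = 2 + 0 = 2)
A(P, r) = 8 (A(P, r) = 2*(-1 + 5) = 2*4 = 8)
A(39, sqrt((27 + 53) + 18)) - 1*(-17486) = 8 - 1*(-17486) = 8 + 17486 = 17494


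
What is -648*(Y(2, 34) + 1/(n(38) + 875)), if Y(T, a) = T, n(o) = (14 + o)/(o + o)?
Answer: -3595860/2773 ≈ -1296.7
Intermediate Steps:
n(o) = (14 + o)/(2*o) (n(o) = (14 + o)/((2*o)) = (14 + o)*(1/(2*o)) = (14 + o)/(2*o))
-648*(Y(2, 34) + 1/(n(38) + 875)) = -648*(2 + 1/((½)*(14 + 38)/38 + 875)) = -648*(2 + 1/((½)*(1/38)*52 + 875)) = -648*(2 + 1/(13/19 + 875)) = -648*(2 + 1/(16638/19)) = -648*(2 + 19/16638) = -648*33295/16638 = -3595860/2773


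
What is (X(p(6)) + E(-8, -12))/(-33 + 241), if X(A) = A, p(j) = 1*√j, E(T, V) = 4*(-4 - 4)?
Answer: -2/13 + √6/208 ≈ -0.14207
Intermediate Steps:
E(T, V) = -32 (E(T, V) = 4*(-8) = -32)
p(j) = √j
(X(p(6)) + E(-8, -12))/(-33 + 241) = (√6 - 32)/(-33 + 241) = (-32 + √6)/208 = -2/13 + √6/208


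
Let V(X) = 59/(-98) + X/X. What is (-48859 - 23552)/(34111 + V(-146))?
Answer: -7096278/3342917 ≈ -2.1228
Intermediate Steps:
V(X) = 39/98 (V(X) = 59*(-1/98) + 1 = -59/98 + 1 = 39/98)
(-48859 - 23552)/(34111 + V(-146)) = (-48859 - 23552)/(34111 + 39/98) = -72411/3342917/98 = -72411*98/3342917 = -7096278/3342917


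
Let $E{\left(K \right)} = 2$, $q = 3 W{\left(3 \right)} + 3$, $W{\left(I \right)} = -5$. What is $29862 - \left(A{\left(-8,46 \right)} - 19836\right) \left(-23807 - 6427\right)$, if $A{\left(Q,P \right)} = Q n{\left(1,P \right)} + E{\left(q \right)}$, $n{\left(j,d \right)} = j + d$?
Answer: $-610999278$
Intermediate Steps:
$n{\left(j,d \right)} = d + j$
$q = -12$ ($q = 3 \left(-5\right) + 3 = -15 + 3 = -12$)
$A{\left(Q,P \right)} = 2 + Q \left(1 + P\right)$ ($A{\left(Q,P \right)} = Q \left(P + 1\right) + 2 = Q \left(1 + P\right) + 2 = 2 + Q \left(1 + P\right)$)
$29862 - \left(A{\left(-8,46 \right)} - 19836\right) \left(-23807 - 6427\right) = 29862 - \left(\left(2 - 8 \left(1 + 46\right)\right) - 19836\right) \left(-23807 - 6427\right) = 29862 - \left(\left(2 - 376\right) - 19836\right) \left(-30234\right) = 29862 - \left(-374 - 19836\right) \left(-30234\right) = 29862 - \left(-20210\right) \left(-30234\right) = 29862 - 611029140 = -610999278$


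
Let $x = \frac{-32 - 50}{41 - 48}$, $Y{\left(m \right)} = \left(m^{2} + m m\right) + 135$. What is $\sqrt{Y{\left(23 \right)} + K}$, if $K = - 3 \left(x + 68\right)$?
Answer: $\frac{\sqrt{46739}}{7} \approx 30.885$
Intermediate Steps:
$Y{\left(m \right)} = 135 + 2 m^{2}$ ($Y{\left(m \right)} = \left(m^{2} + m^{2}\right) + 135 = 2 m^{2} + 135 = 135 + 2 m^{2}$)
$x = \frac{82}{7}$ ($x = - \frac{82}{-7} = \left(-82\right) \left(- \frac{1}{7}\right) = \frac{82}{7} \approx 11.714$)
$K = - \frac{1674}{7}$ ($K = - 3 \left(\frac{82}{7} + 68\right) = \left(-3\right) \frac{558}{7} = - \frac{1674}{7} \approx -239.14$)
$\sqrt{Y{\left(23 \right)} + K} = \sqrt{\left(135 + 2 \cdot 23^{2}\right) - \frac{1674}{7}} = \sqrt{\left(135 + 2 \cdot 529\right) - \frac{1674}{7}} = \sqrt{\left(135 + 1058\right) - \frac{1674}{7}} = \sqrt{1193 - \frac{1674}{7}} = \sqrt{\frac{6677}{7}} = \frac{\sqrt{46739}}{7}$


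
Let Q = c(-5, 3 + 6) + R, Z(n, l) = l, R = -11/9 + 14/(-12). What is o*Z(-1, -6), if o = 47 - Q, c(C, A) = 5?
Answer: -799/3 ≈ -266.33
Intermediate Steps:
R = -43/18 (R = -11*1/9 + 14*(-1/12) = -11/9 - 7/6 = -43/18 ≈ -2.3889)
Q = 47/18 (Q = 5 - 43/18 = 47/18 ≈ 2.6111)
o = 799/18 (o = 47 - 1*47/18 = 47 - 47/18 = 799/18 ≈ 44.389)
o*Z(-1, -6) = (799/18)*(-6) = -799/3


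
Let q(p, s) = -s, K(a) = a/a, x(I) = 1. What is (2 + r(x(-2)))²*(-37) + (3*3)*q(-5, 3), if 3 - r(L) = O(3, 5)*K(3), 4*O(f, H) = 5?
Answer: -8757/16 ≈ -547.31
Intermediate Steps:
O(f, H) = 5/4 (O(f, H) = (¼)*5 = 5/4)
K(a) = 1
r(L) = 7/4 (r(L) = 3 - 5/4 = 7/4)
(2 + r(x(-2)))²*(-37) + (3*3)*q(-5, 3) = (2 + 7/4)²*(-37) + (3*3)*(-1*3) = (15/4)²*(-37) + 9*(-3) = (225/16)*(-37) - 27 = -8325/16 - 27 = -8757/16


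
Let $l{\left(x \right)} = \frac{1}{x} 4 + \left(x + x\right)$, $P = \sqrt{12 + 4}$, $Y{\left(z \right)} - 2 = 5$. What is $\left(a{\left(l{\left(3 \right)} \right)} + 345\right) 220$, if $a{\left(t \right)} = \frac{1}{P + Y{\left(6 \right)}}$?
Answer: $75920$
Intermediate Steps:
$Y{\left(z \right)} = 7$ ($Y{\left(z \right)} = 2 + 5 = 7$)
$P = 4$ ($P = \sqrt{16} = 4$)
$l{\left(x \right)} = 2 x + \frac{4}{x}$ ($l{\left(x \right)} = \frac{4}{x} + 2 x = 2 x + \frac{4}{x}$)
$a{\left(t \right)} = \frac{1}{11}$ ($a{\left(t \right)} = \frac{1}{4 + 7} = \frac{1}{11}$)
$\left(a{\left(l{\left(3 \right)} \right)} + 345\right) 220 = \left(\frac{1}{11} + 345\right) 220 = \frac{3796}{11} \cdot 220 = 75920$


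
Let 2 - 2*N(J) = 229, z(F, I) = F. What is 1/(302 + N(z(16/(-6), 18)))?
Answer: 2/377 ≈ 0.0053050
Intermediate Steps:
N(J) = -227/2 (N(J) = 1 - ½*229 = 1 - 229/2 = -227/2)
1/(302 + N(z(16/(-6), 18))) = 1/(302 - 227/2) = 1/(377/2) = 2/377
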